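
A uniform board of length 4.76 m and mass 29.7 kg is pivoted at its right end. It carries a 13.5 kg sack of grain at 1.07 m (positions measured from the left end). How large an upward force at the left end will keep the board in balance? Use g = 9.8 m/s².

Sum moments about the right end (the unknown pivot reaction has zero arm there).
Beam weight: 29.7 × 9.8 = 291.1 N down at 2.38 m → arm 2.38 m, τ = 291.1 × 2.38 = 692.8 N·m counterclockwise.
Sack of grain: 13.5 × 9.8 = 132.3 N down at 1.07 m → arm 3.69 m, τ = 132.3 × 3.69 = 488.2 N·m counterclockwise.
Net moment of the loads = 1181 N·m counterclockwise.
The upward force F acts at the left end, arm 4.76 m, giving F × 4.76 clockwise.
Setting net torque to zero: F × 4.76 = 1181 → F = 1181 / 4.76 = 248 N.

F ≈ 248 N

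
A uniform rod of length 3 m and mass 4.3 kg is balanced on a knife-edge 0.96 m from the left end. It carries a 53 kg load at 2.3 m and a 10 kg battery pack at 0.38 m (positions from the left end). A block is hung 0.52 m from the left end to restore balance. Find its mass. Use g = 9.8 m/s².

About the knife-edge (at 0.96 m from the left end):
Beam weight: 4.3 × 9.8 = 42.14 N down at 1.5 m → arm 0.54 m, τ = 42.14 × 0.54 = 22.76 N·m clockwise.
Load: 53 × 9.8 = 519.4 N down at 2.3 m → arm 1.34 m, τ = 519.4 × 1.34 = 696 N·m clockwise.
Battery pack: 10 × 9.8 = 98 N down at 0.38 m → arm 0.58 m, τ = 98 × 0.58 = 56.84 N·m counterclockwise.
Net moment of known loads = 661.9 N·m clockwise.
An unknown mass m at 0.52 m has arm 0.44 m; its moment is m·g·0.44 counterclockwise.
Balancing moments: m × 9.8 × 0.44 = 661.9, giving m = 661.9 / (9.8 × 0.44) = 154 kg.

m ≈ 154 kg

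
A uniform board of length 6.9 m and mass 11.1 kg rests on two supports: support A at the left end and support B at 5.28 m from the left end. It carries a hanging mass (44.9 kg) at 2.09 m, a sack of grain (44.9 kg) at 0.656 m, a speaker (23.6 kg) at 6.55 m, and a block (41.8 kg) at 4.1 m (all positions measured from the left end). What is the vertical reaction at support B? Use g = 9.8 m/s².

Sum moments about support A (its reaction then has zero moment arm).
Beam weight: 11.1 × 9.8 = 108.8 N down at 3.45 m → arm 3.45 m, τ = 108.8 × 3.45 = 375.4 N·m clockwise.
Hanging mass: 44.9 × 9.8 = 440 N down at 2.09 m → arm 2.09 m, τ = 440 × 2.09 = 919.6 N·m clockwise.
Sack of grain: 44.9 × 9.8 = 440 N down at 0.656 m → arm 0.656 m, τ = 440 × 0.656 = 288.6 N·m clockwise.
Speaker: 23.6 × 9.8 = 231.3 N down at 6.55 m → arm 6.55 m, τ = 231.3 × 6.55 = 1515 N·m clockwise.
Block: 41.8 × 9.8 = 409.6 N down at 4.1 m → arm 4.1 m, τ = 409.6 × 4.1 = 1679 N·m clockwise.
Net load moment about support A = 4778 N·m clockwise.
Reaction R at support B is upward at 5.28 m, arm 5.28 m → moment R × 5.28 counterclockwise.
Στ = 0 ⇒ R × 5.28 = 4778 ⇒ R = 905 N.

R_B ≈ 905 N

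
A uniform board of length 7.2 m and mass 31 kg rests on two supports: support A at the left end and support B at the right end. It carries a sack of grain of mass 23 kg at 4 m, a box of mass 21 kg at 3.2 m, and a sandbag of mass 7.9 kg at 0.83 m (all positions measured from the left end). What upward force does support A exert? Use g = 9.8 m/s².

Take moments about support B.
Beam weight: 31 × 9.8 = 303.8 N down at 3.6 m → arm 3.6 m, τ = 303.8 × 3.6 = 1094 N·m counterclockwise.
Sack of grain: 23 × 9.8 = 225.4 N down at 4 m → arm 3.2 m, τ = 225.4 × 3.2 = 721.3 N·m counterclockwise.
Box: 21 × 9.8 = 205.8 N down at 3.2 m → arm 4 m, τ = 205.8 × 4 = 823.2 N·m counterclockwise.
Sandbag: 7.9 × 9.8 = 77.42 N down at 0.83 m → arm 6.37 m, τ = 77.42 × 6.37 = 493.2 N·m counterclockwise.
Net load moment about support B = 3132 N·m counterclockwise.
Reaction R at support A is upward at 0 m, arm 7.2 m → moment R × 7.2 clockwise.
Balancing moments: R × 7.2 = 3132, giving R = 435 N.

R_A ≈ 435 N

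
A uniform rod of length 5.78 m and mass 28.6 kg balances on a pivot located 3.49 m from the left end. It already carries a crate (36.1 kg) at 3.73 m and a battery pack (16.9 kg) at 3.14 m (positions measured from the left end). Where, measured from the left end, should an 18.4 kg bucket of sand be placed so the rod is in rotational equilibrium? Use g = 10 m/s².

x ≈ 4.27 m from the left end

About the pivot (at 3.49 m from the left end):
Beam weight: 28.6 × 10 = 286 N down at 2.89 m → arm 0.6 m, τ = 286 × 0.6 = 171.6 N·m counterclockwise.
Crate: 36.1 × 10 = 361 N down at 3.73 m → arm 0.24 m, τ = 361 × 0.24 = 86.64 N·m clockwise.
Battery pack: 16.9 × 10 = 169 N down at 3.14 m → arm 0.35 m, τ = 169 × 0.35 = 59.15 N·m counterclockwise.
Net moment of existing loads = 144.1 N·m counterclockwise.
The bucket of sand weighs 18.4 × 10 = 184 N and must supply an equal clockwise moment, so its lever arm about the pivot is 144.1 / 184 = 0.783 m.
That puts it at 3.49 + 0.783 = 4.27 m from the left end.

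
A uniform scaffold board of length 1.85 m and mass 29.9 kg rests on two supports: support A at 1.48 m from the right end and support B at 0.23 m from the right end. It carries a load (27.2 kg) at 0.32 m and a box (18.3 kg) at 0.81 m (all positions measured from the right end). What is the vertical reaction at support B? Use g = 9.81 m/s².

R_B ≈ 474 N

About support A:
Beam weight: 29.9 × 9.81 = 293.3 N down at 0.925 m → arm 0.555 m, τ = 293.3 × 0.555 = 162.8 N·m clockwise.
Load: 27.2 × 9.81 = 266.8 N down at 0.32 m → arm 1.16 m, τ = 266.8 × 1.16 = 309.5 N·m clockwise.
Box: 18.3 × 9.81 = 179.5 N down at 0.81 m → arm 0.67 m, τ = 179.5 × 0.67 = 120.3 N·m clockwise.
Net load moment about support A = 592.6 N·m clockwise.
Reaction R at support B is upward at 0.23 m, arm 1.25 m → moment R × 1.25 counterclockwise.
For rotational equilibrium, R × 1.25 = 592.6, so R = 474 N.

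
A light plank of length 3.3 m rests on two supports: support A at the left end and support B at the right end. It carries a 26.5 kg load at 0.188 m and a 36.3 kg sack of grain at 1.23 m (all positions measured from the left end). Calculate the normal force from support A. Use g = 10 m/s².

R_A ≈ 478 N

Choose support B as the axis so its reaction then has zero moment arm.
Load: 26.5 × 10 = 265 N down at 0.188 m → arm 3.112 m, τ = 265 × 3.112 = 824.7 N·m counterclockwise.
Sack of grain: 36.3 × 10 = 363 N down at 1.23 m → arm 2.07 m, τ = 363 × 2.07 = 751.4 N·m counterclockwise.
Net load moment about support B = 1576 N·m counterclockwise.
Reaction R at support A is upward at 0 m, arm 3.3 m → moment R × 3.3 clockwise.
Setting net torque to zero: R × 3.3 = 1576 → R = 478 N.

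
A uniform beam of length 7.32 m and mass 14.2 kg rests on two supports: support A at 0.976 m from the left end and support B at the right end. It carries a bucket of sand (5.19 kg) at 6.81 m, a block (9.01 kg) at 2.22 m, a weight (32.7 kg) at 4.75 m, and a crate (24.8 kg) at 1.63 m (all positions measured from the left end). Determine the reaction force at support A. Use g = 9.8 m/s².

R_A ≈ 503 N

Sum moments about support B (its reaction then has zero moment arm).
Beam weight: 14.2 × 9.8 = 139.2 N down at 3.66 m → arm 3.66 m, τ = 139.2 × 3.66 = 509.5 N·m counterclockwise.
Bucket of sand: 5.19 × 9.8 = 50.86 N down at 6.81 m → arm 0.51 m, τ = 50.86 × 0.51 = 25.94 N·m counterclockwise.
Block: 9.01 × 9.8 = 88.3 N down at 2.22 m → arm 5.1 m, τ = 88.3 × 5.1 = 450.3 N·m counterclockwise.
Weight: 32.7 × 9.8 = 320.5 N down at 4.75 m → arm 2.57 m, τ = 320.5 × 2.57 = 823.7 N·m counterclockwise.
Crate: 24.8 × 9.8 = 243 N down at 1.63 m → arm 5.69 m, τ = 243 × 5.69 = 1383 N·m counterclockwise.
Net load moment about support B = 3192 N·m counterclockwise.
Reaction R at support A is upward at 0.976 m, arm 6.344 m → moment R × 6.344 clockwise.
Setting net torque to zero: R × 6.344 = 3192 → R = 503 N.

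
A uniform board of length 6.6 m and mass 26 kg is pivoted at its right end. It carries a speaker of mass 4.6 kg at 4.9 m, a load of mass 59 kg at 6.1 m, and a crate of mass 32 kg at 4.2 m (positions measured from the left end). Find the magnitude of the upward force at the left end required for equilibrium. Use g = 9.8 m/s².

F ≈ 297 N

Choose the right end as the axis so the unknown pivot reaction has zero arm there.
Beam weight: 26 × 9.8 = 254.8 N down at 3.3 m → arm 3.3 m, τ = 254.8 × 3.3 = 840.8 N·m counterclockwise.
Speaker: 4.6 × 9.8 = 45.08 N down at 4.9 m → arm 1.7 m, τ = 45.08 × 1.7 = 76.64 N·m counterclockwise.
Load: 59 × 9.8 = 578.2 N down at 6.1 m → arm 0.5 m, τ = 578.2 × 0.5 = 289.1 N·m counterclockwise.
Crate: 32 × 9.8 = 313.6 N down at 4.2 m → arm 2.4 m, τ = 313.6 × 2.4 = 752.6 N·m counterclockwise.
Net moment of the loads = 1959 N·m counterclockwise.
The upward force F acts at the left end, arm 6.6 m, giving F × 6.6 clockwise.
For rotational equilibrium, F × 6.6 = 1959, so F = 1959 / 6.6 = 297 N.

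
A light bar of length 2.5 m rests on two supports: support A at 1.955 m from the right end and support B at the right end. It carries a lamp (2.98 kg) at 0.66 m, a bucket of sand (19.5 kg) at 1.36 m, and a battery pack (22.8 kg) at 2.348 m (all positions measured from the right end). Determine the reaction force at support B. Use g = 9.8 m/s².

R_B ≈ 32.6 N

Sum moments about support A (its reaction then has zero moment arm).
Lamp: 2.98 × 9.8 = 29.2 N down at 0.66 m → arm 1.295 m, τ = 29.2 × 1.295 = 37.81 N·m clockwise.
Bucket of sand: 19.5 × 9.8 = 191.1 N down at 1.36 m → arm 0.595 m, τ = 191.1 × 0.595 = 113.7 N·m clockwise.
Battery pack: 22.8 × 9.8 = 223.4 N down at 2.348 m → arm 0.393 m, τ = 223.4 × 0.393 = 87.8 N·m counterclockwise.
Net load moment about support A = 63.71 N·m clockwise.
Reaction R at support B is upward at 0 m, arm 1.955 m → moment R × 1.955 counterclockwise.
Balancing moments: R × 1.955 = 63.71, giving R = 32.6 N.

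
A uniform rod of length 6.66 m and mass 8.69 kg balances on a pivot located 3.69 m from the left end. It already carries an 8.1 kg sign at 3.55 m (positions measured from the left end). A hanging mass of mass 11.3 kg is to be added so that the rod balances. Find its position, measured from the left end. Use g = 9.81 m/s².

Taking torques about the pivot (at 3.69 m from the left end):
Beam weight: 8.69 × 9.81 = 85.25 N down at 3.33 m → arm 0.36 m, τ = 85.25 × 0.36 = 30.69 N·m counterclockwise.
Sign: 8.1 × 9.81 = 79.46 N down at 3.55 m → arm 0.14 m, τ = 79.46 × 0.14 = 11.12 N·m counterclockwise.
Net moment of existing loads = 41.81 N·m counterclockwise.
The hanging mass weighs 11.3 × 9.81 = 110.9 N and must supply an equal clockwise moment, so its lever arm about the pivot is 41.81 / 110.9 = 0.377 m.
That puts it at 3.69 + 0.377 = 4.07 m from the left end.

x ≈ 4.07 m from the left end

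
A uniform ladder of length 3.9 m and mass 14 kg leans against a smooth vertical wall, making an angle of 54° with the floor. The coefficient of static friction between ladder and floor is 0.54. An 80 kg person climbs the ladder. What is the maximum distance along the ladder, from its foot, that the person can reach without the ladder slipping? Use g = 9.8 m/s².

d ≈ 3.06 m

Take moments about the foot of the ladder.
Ladder weight 14×9.8 = 137.2 N acts at 1.95 m along the ladder; its horizontal arm is 1.95·cos54° = 1.146 m → τ = 157.2 N·m clockwise.
Person weight 80×9.8 = 784 N at distance d → arm d·cos54° → τ = 784·d·0.5878 clockwise.
Wall normal N at the top has arm L sinθ = 3.155 m counterclockwise, so Στ = 0 gives N·3.155 = 157.2 + 460.8·d.
ΣFy = 0 ⇒ N_floor = 921.2 N, so the maximum friction is μ_s·N_floor = 0.54×921.2 = 497.4 N. ΣFx = 0 ⇒ N_wall = f, so at the slipping point N = 497.4 N.
Substituting: 497.4×3.155 = 157.2 + 460.8·d ⇒ d = (1569 − 157.2) / 460.8 = 3.06 m.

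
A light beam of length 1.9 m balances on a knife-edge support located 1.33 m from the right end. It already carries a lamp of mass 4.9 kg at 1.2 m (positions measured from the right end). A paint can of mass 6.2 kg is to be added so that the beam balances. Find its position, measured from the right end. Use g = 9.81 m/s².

Sum moments about the knife-edge support (at 1.33 m from the right end) (the support reaction has zero arm there).
Lamp: 4.9 × 9.81 = 48.07 N down at 1.2 m → arm 0.13 m, τ = 48.07 × 0.13 = 6.249 N·m clockwise.
Net moment of existing loads = 6.249 N·m clockwise.
The paint can weighs 6.2 × 9.81 = 60.82 N and must supply an equal counterclockwise moment, so its lever arm about the knife-edge support is 6.249 / 60.82 = 0.103 m.
That puts it at 1.33 + 0.103 = 1.43 m from the right end.

x ≈ 1.43 m from the right end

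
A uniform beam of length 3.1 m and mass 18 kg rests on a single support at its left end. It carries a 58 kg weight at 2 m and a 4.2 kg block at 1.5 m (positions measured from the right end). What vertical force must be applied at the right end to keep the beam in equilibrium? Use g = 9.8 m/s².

About the left end:
Beam weight: 18 × 9.8 = 176.4 N down at 1.55 m → arm 1.55 m, τ = 176.4 × 1.55 = 273.4 N·m clockwise.
Weight: 58 × 9.8 = 568.4 N down at 2 m → arm 1.1 m, τ = 568.4 × 1.1 = 625.2 N·m clockwise.
Block: 4.2 × 9.8 = 41.16 N down at 1.5 m → arm 1.6 m, τ = 41.16 × 1.6 = 65.86 N·m clockwise.
Net moment of the loads = 964.5 N·m clockwise.
The upward force F acts at the right end, arm 3.1 m, giving F × 3.1 counterclockwise.
For rotational equilibrium, F × 3.1 = 964.5, so F = 964.5 / 3.1 = 311 N.

F ≈ 311 N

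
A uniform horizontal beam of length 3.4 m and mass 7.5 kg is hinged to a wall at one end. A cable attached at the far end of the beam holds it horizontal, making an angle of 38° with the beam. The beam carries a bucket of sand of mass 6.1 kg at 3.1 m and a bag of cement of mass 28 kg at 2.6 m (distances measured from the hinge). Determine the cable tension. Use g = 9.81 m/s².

T ≈ 490 N

Taking torques about the hinge:
Beam weight: 7.5 × 9.81 = 73.58 N down at 1.7 m → arm 1.7 m, τ = 73.58 × 1.7 = 125.1 N·m clockwise.
Bucket of sand: 6.1 × 9.81 = 59.84 N down at 3.1 m → arm 3.1 m, τ = 59.84 × 3.1 = 185.5 N·m clockwise.
Bag of cement: 28 × 9.81 = 274.7 N down at 2.6 m → arm 2.6 m, τ = 274.7 × 2.6 = 714.2 N·m clockwise.
Total clockwise load moment = 1025 N·m.
The cable tension T acts at 3.4 m; only its component perpendicular to the beam, T sinθ, produces torque. sin 38° = 0.6157.
Setting net torque to zero: T × 3.4 × 0.6157 = 1025 → T = 1025 / 2.093 = 490 N.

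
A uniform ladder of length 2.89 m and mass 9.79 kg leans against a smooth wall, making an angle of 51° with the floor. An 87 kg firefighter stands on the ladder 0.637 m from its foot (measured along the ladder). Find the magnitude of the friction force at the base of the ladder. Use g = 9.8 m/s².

f ≈ 191 N

Take moments about the foot of the ladder.
Ladder weight 9.79×9.8 = 95.94 N acts at 1.445 m along the ladder; its horizontal arm is 1.445·cos51° = 0.9094 m → τ = 87.25 N·m clockwise.
Firefighter: 87×9.8 = 852.6 N at 0.637 m → arm 0.4009 m → τ = 341.8 N·m clockwise.
Wall normal N acts horizontally at the top; its moment arm is the height L sinθ = 2.89·sin51° = 2.246 m, counterclockwise.
Στ = 0 ⇒ N × 2.246 = 429.1 ⇒ N = 191 N.
ΣFx = 0: friction at the foot balances the wall's push, so f = N_wall = 191 N.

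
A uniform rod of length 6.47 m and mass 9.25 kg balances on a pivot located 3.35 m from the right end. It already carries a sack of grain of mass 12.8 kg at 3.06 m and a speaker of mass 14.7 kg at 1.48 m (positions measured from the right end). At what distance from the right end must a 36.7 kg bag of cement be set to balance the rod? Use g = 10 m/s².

Sum moments about the pivot (at 3.35 m from the right end) (the support reaction has zero arm there).
Beam weight: 9.25 × 10 = 92.5 N down at 3.235 m → arm 0.115 m, τ = 92.5 × 0.115 = 10.64 N·m clockwise.
Sack of grain: 12.8 × 10 = 128 N down at 3.06 m → arm 0.29 m, τ = 128 × 0.29 = 37.12 N·m clockwise.
Speaker: 14.7 × 10 = 147 N down at 1.48 m → arm 1.87 m, τ = 147 × 1.87 = 274.9 N·m clockwise.
Net moment of existing loads = 322.7 N·m clockwise.
The bag of cement weighs 36.7 × 10 = 367 N and must supply an equal counterclockwise moment, so its lever arm about the pivot is 322.7 / 367 = 0.879 m.
That puts it at 3.35 + 0.879 = 4.23 m from the right end.

x ≈ 4.23 m from the right end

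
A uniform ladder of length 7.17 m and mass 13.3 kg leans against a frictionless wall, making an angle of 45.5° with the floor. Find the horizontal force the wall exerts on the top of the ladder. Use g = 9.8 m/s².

Taking torques about the foot of the ladder:
Ladder weight 13.3×9.8 = 130.3 N acts at 3.585 m along the ladder; its horizontal arm is 3.585·cos45.5° = 2.513 m → τ = 327.4 N·m clockwise.
Wall normal N acts horizontally at the top; its moment arm is the height L sinθ = 7.17·sin45.5° = 5.114 m, counterclockwise.
For rotational equilibrium, N × 5.114 = 327.4, so N = 64 N.

N_wall ≈ 64 N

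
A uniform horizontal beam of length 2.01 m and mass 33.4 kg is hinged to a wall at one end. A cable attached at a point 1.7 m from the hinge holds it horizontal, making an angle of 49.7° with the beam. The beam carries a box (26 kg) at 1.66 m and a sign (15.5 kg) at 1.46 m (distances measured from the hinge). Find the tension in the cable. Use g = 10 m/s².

T ≈ 766 N

About the hinge:
Beam weight: 33.4 × 10 = 334 N down at 1.005 m → arm 1.005 m, τ = 334 × 1.005 = 335.7 N·m clockwise.
Box: 26 × 10 = 260 N down at 1.66 m → arm 1.66 m, τ = 260 × 1.66 = 431.6 N·m clockwise.
Sign: 15.5 × 10 = 155 N down at 1.46 m → arm 1.46 m, τ = 155 × 1.46 = 226.3 N·m clockwise.
Total clockwise load moment = 993.6 N·m.
The cable tension T acts at 1.7 m; only its component perpendicular to the beam, T sinθ, produces torque. sin 49.7° = 0.7627.
Setting net torque to zero: T × 1.7 × 0.7627 = 993.6 → T = 993.6 / 1.297 = 766 N.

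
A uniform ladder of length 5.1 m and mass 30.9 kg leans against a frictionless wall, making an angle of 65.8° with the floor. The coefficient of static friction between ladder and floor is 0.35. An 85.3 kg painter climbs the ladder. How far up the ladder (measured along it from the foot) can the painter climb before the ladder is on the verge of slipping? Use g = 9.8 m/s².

d ≈ 4.49 m

Choose the foot of the ladder as the axis so the floor normal and friction both act there and drop out.
Ladder weight 30.9×9.8 = 302.8 N acts at 2.55 m along the ladder; its horizontal arm is 2.55·cos65.8° = 1.045 m → τ = 316.4 N·m clockwise.
Painter weight 85.3×9.8 = 835.9 N at distance d → arm d·cos65.8° → τ = 835.9·d·0.4099 clockwise.
Wall normal N at the top has arm L sinθ = 4.652 m counterclockwise, so Στ = 0 gives N·4.652 = 316.4 + 342.6·d.
ΣFy = 0 ⇒ N_floor = 1139 N, so the maximum friction is μ_s·N_floor = 0.35×1139 = 398.6 N. ΣFx = 0 ⇒ N_wall = f, so at the slipping point N = 398.6 N.
Substituting: 398.6×4.652 = 316.4 + 342.6·d ⇒ d = (1854 − 316.4) / 342.6 = 4.49 m.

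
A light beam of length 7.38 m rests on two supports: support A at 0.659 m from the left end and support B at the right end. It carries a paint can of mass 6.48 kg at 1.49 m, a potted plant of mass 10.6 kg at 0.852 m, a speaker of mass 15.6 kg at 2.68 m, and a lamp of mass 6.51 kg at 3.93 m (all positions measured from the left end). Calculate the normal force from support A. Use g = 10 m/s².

R_A ≈ 302 N

Choose support B as the axis so its reaction then has zero moment arm.
Paint can: 6.48 × 10 = 64.8 N down at 1.49 m → arm 5.89 m, τ = 64.8 × 5.89 = 381.7 N·m counterclockwise.
Potted plant: 10.6 × 10 = 106 N down at 0.852 m → arm 6.528 m, τ = 106 × 6.528 = 692 N·m counterclockwise.
Speaker: 15.6 × 10 = 156 N down at 2.68 m → arm 4.7 m, τ = 156 × 4.7 = 733.2 N·m counterclockwise.
Lamp: 6.51 × 10 = 65.1 N down at 3.93 m → arm 3.45 m, τ = 65.1 × 3.45 = 224.6 N·m counterclockwise.
Net load moment about support B = 2032 N·m counterclockwise.
Reaction R at support A is upward at 0.659 m, arm 6.721 m → moment R × 6.721 clockwise.
For rotational equilibrium, R × 6.721 = 2032, so R = 302 N.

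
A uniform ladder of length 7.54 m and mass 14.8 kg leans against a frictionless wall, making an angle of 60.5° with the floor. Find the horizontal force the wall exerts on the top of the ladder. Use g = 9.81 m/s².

Sum moments about the foot of the ladder (the floor normal and friction both act there and drop out).
Ladder weight 14.8×9.81 = 145.2 N acts at 3.77 m along the ladder; its horizontal arm is 3.77·cos60.5° = 1.856 m → τ = 269.5 N·m clockwise.
Wall normal N acts horizontally at the top; its moment arm is the height L sinθ = 7.54·sin60.5° = 6.562 m, counterclockwise.
Setting net torque to zero: N × 6.562 = 269.5 → N = 41.1 N.

N_wall ≈ 41.1 N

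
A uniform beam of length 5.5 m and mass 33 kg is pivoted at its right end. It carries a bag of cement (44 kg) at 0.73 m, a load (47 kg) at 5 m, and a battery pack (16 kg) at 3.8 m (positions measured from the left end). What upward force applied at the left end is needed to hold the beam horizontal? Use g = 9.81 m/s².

About the right end:
Beam weight: 33 × 9.81 = 323.7 N down at 2.75 m → arm 2.75 m, τ = 323.7 × 2.75 = 890.2 N·m counterclockwise.
Bag of cement: 44 × 9.81 = 431.6 N down at 0.73 m → arm 4.77 m, τ = 431.6 × 4.77 = 2059 N·m counterclockwise.
Load: 47 × 9.81 = 461.1 N down at 5 m → arm 0.5 m, τ = 461.1 × 0.5 = 230.6 N·m counterclockwise.
Battery pack: 16 × 9.81 = 157 N down at 3.8 m → arm 1.7 m, τ = 157 × 1.7 = 266.9 N·m counterclockwise.
Net moment of the loads = 3447 N·m counterclockwise.
The upward force F acts at the left end, arm 5.5 m, giving F × 5.5 clockwise.
Setting net torque to zero: F × 5.5 = 3447 → F = 3447 / 5.5 = 627 N.

F ≈ 627 N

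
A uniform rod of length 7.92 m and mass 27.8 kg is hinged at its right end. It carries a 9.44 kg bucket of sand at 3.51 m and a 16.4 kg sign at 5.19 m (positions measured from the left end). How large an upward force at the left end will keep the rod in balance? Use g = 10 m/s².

Taking torques about the right end:
Beam weight: 27.8 × 10 = 278 N down at 3.96 m → arm 3.96 m, τ = 278 × 3.96 = 1101 N·m counterclockwise.
Bucket of sand: 9.44 × 10 = 94.4 N down at 3.51 m → arm 4.41 m, τ = 94.4 × 4.41 = 416.3 N·m counterclockwise.
Sign: 16.4 × 10 = 164 N down at 5.19 m → arm 2.73 m, τ = 164 × 2.73 = 447.7 N·m counterclockwise.
Net moment of the loads = 1965 N·m counterclockwise.
The upward force F acts at the left end, arm 7.92 m, giving F × 7.92 clockwise.
Balancing moments: F × 7.92 = 1965, giving F = 1965 / 7.92 = 248 N.

F ≈ 248 N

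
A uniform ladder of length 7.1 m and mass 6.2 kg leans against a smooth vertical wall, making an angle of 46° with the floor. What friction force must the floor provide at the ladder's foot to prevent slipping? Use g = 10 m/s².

f ≈ 29.9 N

Sum moments about the foot of the ladder (the floor normal and friction both act there and drop out).
Ladder weight 6.2×10 = 62 N acts at 3.55 m along the ladder; its horizontal arm is 3.55·cos46° = 2.466 m → τ = 152.9 N·m clockwise.
Wall normal N acts horizontally at the top; its moment arm is the height L sinθ = 7.1·sin46° = 5.107 m, counterclockwise.
Setting net torque to zero: N × 5.107 = 152.9 → N = 29.9 N.
ΣFx = 0: friction at the foot balances the wall's push, so f = N_wall = 29.9 N.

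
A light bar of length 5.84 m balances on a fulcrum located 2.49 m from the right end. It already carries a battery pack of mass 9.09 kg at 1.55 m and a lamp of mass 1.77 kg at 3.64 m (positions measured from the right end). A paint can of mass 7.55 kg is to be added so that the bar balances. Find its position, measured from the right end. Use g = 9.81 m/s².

Taking torques about the fulcrum (at 2.49 m from the right end):
Battery pack: 9.09 × 9.81 = 89.17 N down at 1.55 m → arm 0.94 m, τ = 89.17 × 0.94 = 83.82 N·m clockwise.
Lamp: 1.77 × 9.81 = 17.36 N down at 3.64 m → arm 1.15 m, τ = 17.36 × 1.15 = 19.96 N·m counterclockwise.
Net moment of existing loads = 63.86 N·m clockwise.
The paint can weighs 7.55 × 9.81 = 74.07 N and must supply an equal counterclockwise moment, so its lever arm about the fulcrum is 63.86 / 74.07 = 0.862 m.
That puts it at 2.49 + 0.862 = 3.35 m from the right end.

x ≈ 3.35 m from the right end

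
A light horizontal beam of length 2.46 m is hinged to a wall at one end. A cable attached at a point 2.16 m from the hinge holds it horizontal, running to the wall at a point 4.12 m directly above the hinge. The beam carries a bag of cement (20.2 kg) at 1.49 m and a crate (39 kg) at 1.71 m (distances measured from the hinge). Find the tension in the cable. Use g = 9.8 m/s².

T ≈ 496 N

About the hinge:
Bag of cement: 20.2 × 9.8 = 198 N down at 1.49 m → arm 1.49 m, τ = 198 × 1.49 = 295 N·m clockwise.
Crate: 39 × 9.8 = 382.2 N down at 1.71 m → arm 1.71 m, τ = 382.2 × 1.71 = 653.6 N·m clockwise.
Total clockwise load moment = 948.6 N·m.
The cable tension T acts at 2.16 m; only its component perpendicular to the beam, T sinθ, produces torque. sinθ = h/√(h²+d²) = 4.12/√(4.12²+2.16²) = 0.8857.
For rotational equilibrium, T × 2.16 × 0.8857 = 948.6, so T = 948.6 / 1.913 = 496 N.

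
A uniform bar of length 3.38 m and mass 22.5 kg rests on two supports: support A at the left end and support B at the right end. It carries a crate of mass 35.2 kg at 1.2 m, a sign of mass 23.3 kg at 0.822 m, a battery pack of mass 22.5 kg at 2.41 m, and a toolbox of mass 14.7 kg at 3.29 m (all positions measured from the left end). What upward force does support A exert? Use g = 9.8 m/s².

R_A ≈ 573 N

Choose support B as the axis so its reaction then has zero moment arm.
Beam weight: 22.5 × 9.8 = 220.5 N down at 1.69 m → arm 1.69 m, τ = 220.5 × 1.69 = 372.6 N·m counterclockwise.
Crate: 35.2 × 9.8 = 345 N down at 1.2 m → arm 2.18 m, τ = 345 × 2.18 = 752.1 N·m counterclockwise.
Sign: 23.3 × 9.8 = 228.3 N down at 0.822 m → arm 2.558 m, τ = 228.3 × 2.558 = 584 N·m counterclockwise.
Battery pack: 22.5 × 9.8 = 220.5 N down at 2.41 m → arm 0.97 m, τ = 220.5 × 0.97 = 213.9 N·m counterclockwise.
Toolbox: 14.7 × 9.8 = 144.1 N down at 3.29 m → arm 0.09 m, τ = 144.1 × 0.09 = 12.97 N·m counterclockwise.
Net load moment about support B = 1936 N·m counterclockwise.
Reaction R at support A is upward at 0 m, arm 3.38 m → moment R × 3.38 clockwise.
Balancing moments: R × 3.38 = 1936, giving R = 573 N.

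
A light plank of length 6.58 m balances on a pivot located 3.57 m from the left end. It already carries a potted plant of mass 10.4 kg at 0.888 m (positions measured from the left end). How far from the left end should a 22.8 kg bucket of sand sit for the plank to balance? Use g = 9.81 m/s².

x ≈ 4.79 m from the left end

Choose the pivot (at 3.57 m from the left end) as the axis so the support reaction has zero arm there.
Potted plant: 10.4 × 9.81 = 102 N down at 0.888 m → arm 2.682 m, τ = 102 × 2.682 = 273.6 N·m counterclockwise.
Net moment of existing loads = 273.6 N·m counterclockwise.
The bucket of sand weighs 22.8 × 9.81 = 223.7 N and must supply an equal clockwise moment, so its lever arm about the pivot is 273.6 / 223.7 = 1.22 m.
That puts it at 3.57 + 1.22 = 4.79 m from the left end.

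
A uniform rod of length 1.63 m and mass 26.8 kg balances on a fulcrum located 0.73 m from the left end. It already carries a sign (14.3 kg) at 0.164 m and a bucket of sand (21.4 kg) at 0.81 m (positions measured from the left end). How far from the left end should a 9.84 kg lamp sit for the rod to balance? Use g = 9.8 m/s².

Taking torques about the fulcrum (at 0.73 m from the left end):
Beam weight: 26.8 × 9.8 = 262.6 N down at 0.815 m → arm 0.085 m, τ = 262.6 × 0.085 = 22.32 N·m clockwise.
Sign: 14.3 × 9.8 = 140.1 N down at 0.164 m → arm 0.566 m, τ = 140.1 × 0.566 = 79.3 N·m counterclockwise.
Bucket of sand: 21.4 × 9.8 = 209.7 N down at 0.81 m → arm 0.08 m, τ = 209.7 × 0.08 = 16.78 N·m clockwise.
Net moment of existing loads = 40.2 N·m counterclockwise.
The lamp weighs 9.84 × 9.8 = 96.43 N and must supply an equal clockwise moment, so its lever arm about the fulcrum is 40.2 / 96.43 = 0.417 m.
That puts it at 0.73 + 0.417 = 1.15 m from the left end.

x ≈ 1.15 m from the left end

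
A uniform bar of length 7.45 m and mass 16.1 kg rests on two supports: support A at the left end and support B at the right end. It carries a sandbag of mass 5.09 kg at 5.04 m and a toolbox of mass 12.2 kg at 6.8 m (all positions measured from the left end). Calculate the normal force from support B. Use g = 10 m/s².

Take moments about support A.
Beam weight: 16.1 × 10 = 161 N down at 3.725 m → arm 3.725 m, τ = 161 × 3.725 = 599.7 N·m clockwise.
Sandbag: 5.09 × 10 = 50.9 N down at 5.04 m → arm 5.04 m, τ = 50.9 × 5.04 = 256.5 N·m clockwise.
Toolbox: 12.2 × 10 = 122 N down at 6.8 m → arm 6.8 m, τ = 122 × 6.8 = 829.6 N·m clockwise.
Net load moment about support A = 1686 N·m clockwise.
Reaction R at support B is upward at 7.45 m, arm 7.45 m → moment R × 7.45 counterclockwise.
Balancing moments: R × 7.45 = 1686, giving R = 226 N.

R_B ≈ 226 N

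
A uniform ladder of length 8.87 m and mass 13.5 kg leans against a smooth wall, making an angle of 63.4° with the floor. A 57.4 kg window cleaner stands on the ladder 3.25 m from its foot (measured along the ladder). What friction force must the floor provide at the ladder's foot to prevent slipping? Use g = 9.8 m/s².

Taking torques about the foot of the ladder:
Ladder weight 13.5×9.8 = 132.3 N acts at 4.435 m along the ladder; its horizontal arm is 4.435·cos63.4° = 1.986 m → τ = 262.7 N·m clockwise.
Window cleaner: 57.4×9.8 = 562.5 N at 3.25 m → arm 1.455 m → τ = 818.4 N·m clockwise.
Wall normal N acts horizontally at the top; its moment arm is the height L sinθ = 8.87·sin63.4° = 7.931 m, counterclockwise.
Balancing moments: N × 7.931 = 1081, giving N = 136 N.
ΣFx = 0: friction at the foot balances the wall's push, so f = N_wall = 136 N.

f ≈ 136 N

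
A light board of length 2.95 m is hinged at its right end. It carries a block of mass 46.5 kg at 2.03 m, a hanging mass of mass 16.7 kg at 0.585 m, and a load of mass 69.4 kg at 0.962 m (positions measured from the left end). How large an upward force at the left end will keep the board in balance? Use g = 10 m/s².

Taking torques about the right end:
Block: 46.5 × 10 = 465 N down at 2.03 m → arm 0.92 m, τ = 465 × 0.92 = 427.8 N·m counterclockwise.
Hanging mass: 16.7 × 10 = 167 N down at 0.585 m → arm 2.365 m, τ = 167 × 2.365 = 395 N·m counterclockwise.
Load: 69.4 × 10 = 694 N down at 0.962 m → arm 1.988 m, τ = 694 × 1.988 = 1380 N·m counterclockwise.
Net moment of the loads = 2203 N·m counterclockwise.
The upward force F acts at the left end, arm 2.95 m, giving F × 2.95 clockwise.
Στ = 0 ⇒ F × 2.95 = 2203 ⇒ F = 2203 / 2.95 = 747 N.

F ≈ 747 N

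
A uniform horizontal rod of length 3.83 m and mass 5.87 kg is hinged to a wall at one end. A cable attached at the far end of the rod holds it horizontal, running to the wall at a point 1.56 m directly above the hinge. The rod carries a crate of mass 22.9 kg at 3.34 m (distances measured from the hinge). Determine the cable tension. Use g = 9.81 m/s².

T ≈ 596 N

About the hinge:
Beam weight: 5.87 × 9.81 = 57.58 N down at 1.915 m → arm 1.915 m, τ = 57.58 × 1.915 = 110.3 N·m clockwise.
Crate: 22.9 × 9.81 = 224.6 N down at 3.34 m → arm 3.34 m, τ = 224.6 × 3.34 = 750.2 N·m clockwise.
Total clockwise load moment = 860.5 N·m.
The cable tension T acts at 3.83 m; only its component perpendicular to the rod, T sinθ, produces torque. sinθ = h/√(h²+d²) = 1.56/√(1.56²+3.83²) = 0.3772.
Στ = 0 ⇒ T × 3.83 × 0.3772 = 860.5 ⇒ T = 860.5 / 1.445 = 596 N.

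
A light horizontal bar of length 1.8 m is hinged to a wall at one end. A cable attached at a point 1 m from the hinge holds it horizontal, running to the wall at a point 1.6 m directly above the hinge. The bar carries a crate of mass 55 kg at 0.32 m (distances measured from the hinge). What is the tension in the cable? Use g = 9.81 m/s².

About the hinge:
Crate: 55 × 9.81 = 539.6 N down at 0.32 m → arm 0.32 m, τ = 539.6 × 0.32 = 172.7 N·m clockwise.
Total clockwise load moment = 172.7 N·m.
The cable tension T acts at 1 m; only its component perpendicular to the bar, T sinθ, produces torque. sinθ = h/√(h²+d²) = 1.6/√(1.6²+1²) = 0.848.
For rotational equilibrium, T × 1 × 0.848 = 172.7, so T = 172.7 / 0.848 = 204 N.

T ≈ 204 N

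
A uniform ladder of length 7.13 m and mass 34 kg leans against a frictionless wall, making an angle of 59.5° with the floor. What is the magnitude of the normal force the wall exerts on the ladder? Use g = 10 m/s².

N_wall ≈ 100 N

Take moments about the foot of the ladder.
Ladder weight 34×10 = 340 N acts at 3.565 m along the ladder; its horizontal arm is 3.565·cos59.5° = 1.809 m → τ = 615.1 N·m clockwise.
Wall normal N acts horizontally at the top; its moment arm is the height L sinθ = 7.13·sin59.5° = 6.143 m, counterclockwise.
For rotational equilibrium, N × 6.143 = 615.1, so N = 100 N.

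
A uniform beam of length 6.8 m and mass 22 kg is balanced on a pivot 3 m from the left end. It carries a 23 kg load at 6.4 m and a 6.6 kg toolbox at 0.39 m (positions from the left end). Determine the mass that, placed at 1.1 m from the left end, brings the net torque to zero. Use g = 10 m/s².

m ≈ 36.7 kg

Taking torques about the pivot (at 3 m from the left end):
Beam weight: 22 × 10 = 220 N down at 3.4 m → arm 0.4 m, τ = 220 × 0.4 = 88 N·m clockwise.
Load: 23 × 10 = 230 N down at 6.4 m → arm 3.4 m, τ = 230 × 3.4 = 782 N·m clockwise.
Toolbox: 6.6 × 10 = 66 N down at 0.39 m → arm 2.61 m, τ = 66 × 2.61 = 172.3 N·m counterclockwise.
Net moment of known loads = 697.7 N·m clockwise.
An unknown mass m at 1.1 m has arm 1.9 m; its moment is m·g·1.9 counterclockwise.
Στ = 0 ⇒ m × 10 × 1.9 = 697.7 ⇒ m = 697.7 / (10 × 1.9) = 36.7 kg.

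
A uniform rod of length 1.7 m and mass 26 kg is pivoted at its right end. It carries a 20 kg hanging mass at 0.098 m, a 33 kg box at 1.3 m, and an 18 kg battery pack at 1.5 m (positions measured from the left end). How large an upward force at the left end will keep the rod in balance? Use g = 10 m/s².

F ≈ 417 N

About the right end:
Beam weight: 26 × 10 = 260 N down at 0.85 m → arm 0.85 m, τ = 260 × 0.85 = 221 N·m counterclockwise.
Hanging mass: 20 × 10 = 200 N down at 0.098 m → arm 1.602 m, τ = 200 × 1.602 = 320.4 N·m counterclockwise.
Box: 33 × 10 = 330 N down at 1.3 m → arm 0.4 m, τ = 330 × 0.4 = 132 N·m counterclockwise.
Battery pack: 18 × 10 = 180 N down at 1.5 m → arm 0.2 m, τ = 180 × 0.2 = 36 N·m counterclockwise.
Net moment of the loads = 709.4 N·m counterclockwise.
The upward force F acts at the left end, arm 1.7 m, giving F × 1.7 clockwise.
Balancing moments: F × 1.7 = 709.4, giving F = 709.4 / 1.7 = 417 N.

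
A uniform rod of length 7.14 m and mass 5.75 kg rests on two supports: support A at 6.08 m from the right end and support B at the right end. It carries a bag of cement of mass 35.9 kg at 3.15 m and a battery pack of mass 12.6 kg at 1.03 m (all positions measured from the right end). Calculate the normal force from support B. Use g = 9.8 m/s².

Taking torques about support A:
Beam weight: 5.75 × 9.8 = 56.35 N down at 3.57 m → arm 2.51 m, τ = 56.35 × 2.51 = 141.4 N·m clockwise.
Bag of cement: 35.9 × 9.8 = 351.8 N down at 3.15 m → arm 2.93 m, τ = 351.8 × 2.93 = 1031 N·m clockwise.
Battery pack: 12.6 × 9.8 = 123.5 N down at 1.03 m → arm 5.05 m, τ = 123.5 × 5.05 = 623.7 N·m clockwise.
Net load moment about support A = 1796 N·m clockwise.
Reaction R at support B is upward at 0 m, arm 6.08 m → moment R × 6.08 counterclockwise.
Balancing moments: R × 6.08 = 1796, giving R = 295 N.

R_B ≈ 295 N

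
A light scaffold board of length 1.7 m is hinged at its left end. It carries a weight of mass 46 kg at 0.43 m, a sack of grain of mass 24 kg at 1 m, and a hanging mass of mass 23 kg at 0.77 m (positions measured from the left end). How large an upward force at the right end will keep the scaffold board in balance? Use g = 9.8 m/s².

F ≈ 354 N

Choose the left end as the axis so the unknown pivot reaction has zero arm there.
Weight: 46 × 9.8 = 450.8 N down at 0.43 m → arm 0.43 m, τ = 450.8 × 0.43 = 193.8 N·m clockwise.
Sack of grain: 24 × 9.8 = 235.2 N down at 1 m → arm 1 m, τ = 235.2 × 1 = 235.2 N·m clockwise.
Hanging mass: 23 × 9.8 = 225.4 N down at 0.77 m → arm 0.77 m, τ = 225.4 × 0.77 = 173.6 N·m clockwise.
Net moment of the loads = 602.6 N·m clockwise.
The upward force F acts at the right end, arm 1.7 m, giving F × 1.7 counterclockwise.
For rotational equilibrium, F × 1.7 = 602.6, so F = 602.6 / 1.7 = 354 N.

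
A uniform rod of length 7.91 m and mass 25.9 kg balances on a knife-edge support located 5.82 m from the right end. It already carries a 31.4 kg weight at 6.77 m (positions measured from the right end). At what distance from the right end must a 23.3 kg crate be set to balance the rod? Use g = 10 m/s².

Take moments about the knife-edge support (at 5.82 m from the right end).
Beam weight: 25.9 × 10 = 259 N down at 3.955 m → arm 1.865 m, τ = 259 × 1.865 = 483 N·m clockwise.
Weight: 31.4 × 10 = 314 N down at 6.77 m → arm 0.95 m, τ = 314 × 0.95 = 298.3 N·m counterclockwise.
Net moment of existing loads = 184.7 N·m clockwise.
The crate weighs 23.3 × 10 = 233 N and must supply an equal counterclockwise moment, so its lever arm about the knife-edge support is 184.7 / 233 = 0.793 m.
That puts it at 5.82 + 0.793 = 6.61 m from the right end.

x ≈ 6.61 m from the right end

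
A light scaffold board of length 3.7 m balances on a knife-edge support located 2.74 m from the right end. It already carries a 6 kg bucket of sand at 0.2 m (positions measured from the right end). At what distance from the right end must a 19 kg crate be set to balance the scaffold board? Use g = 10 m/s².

x ≈ 3.54 m from the right end

Choose the knife-edge support (at 2.74 m from the right end) as the axis so the support reaction has zero arm there.
Bucket of sand: 6 × 10 = 60 N down at 0.2 m → arm 2.54 m, τ = 60 × 2.54 = 152.4 N·m clockwise.
Net moment of existing loads = 152.4 N·m clockwise.
The crate weighs 19 × 10 = 190 N and must supply an equal counterclockwise moment, so its lever arm about the knife-edge support is 152.4 / 190 = 0.802 m.
That puts it at 2.74 + 0.802 = 3.54 m from the right end.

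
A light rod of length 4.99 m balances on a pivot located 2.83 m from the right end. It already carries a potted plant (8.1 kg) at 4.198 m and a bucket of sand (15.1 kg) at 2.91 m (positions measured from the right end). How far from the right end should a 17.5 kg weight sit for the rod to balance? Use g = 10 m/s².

Take moments about the pivot (at 2.83 m from the right end).
Potted plant: 8.1 × 10 = 81 N down at 4.198 m → arm 1.368 m, τ = 81 × 1.368 = 110.8 N·m counterclockwise.
Bucket of sand: 15.1 × 10 = 151 N down at 2.91 m → arm 0.08 m, τ = 151 × 0.08 = 12.08 N·m counterclockwise.
Net moment of existing loads = 122.9 N·m counterclockwise.
The weight weighs 17.5 × 10 = 175 N and must supply an equal clockwise moment, so its lever arm about the pivot is 122.9 / 175 = 0.702 m.
That puts it at 2.83 − 0.702 = 2.13 m from the right end.

x ≈ 2.13 m from the right end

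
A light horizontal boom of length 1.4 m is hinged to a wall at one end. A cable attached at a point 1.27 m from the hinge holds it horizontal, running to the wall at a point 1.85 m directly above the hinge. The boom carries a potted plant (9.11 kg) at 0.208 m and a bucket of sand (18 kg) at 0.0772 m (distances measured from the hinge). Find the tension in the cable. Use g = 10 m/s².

Sum moments about the hinge (the unknown hinge reaction has zero arm there).
Potted plant: 9.11 × 10 = 91.1 N down at 0.208 m → arm 0.208 m, τ = 91.1 × 0.208 = 18.95 N·m clockwise.
Bucket of sand: 18 × 10 = 180 N down at 0.0772 m → arm 0.0772 m, τ = 180 × 0.0772 = 13.9 N·m clockwise.
Total clockwise load moment = 32.85 N·m.
The cable tension T acts at 1.27 m; only its component perpendicular to the boom, T sinθ, produces torque. sinθ = h/√(h²+d²) = 1.85/√(1.85²+1.27²) = 0.8244.
Balancing moments: T × 1.27 × 0.8244 = 32.85, giving T = 32.85 / 1.047 = 31.4 N.

T ≈ 31.4 N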